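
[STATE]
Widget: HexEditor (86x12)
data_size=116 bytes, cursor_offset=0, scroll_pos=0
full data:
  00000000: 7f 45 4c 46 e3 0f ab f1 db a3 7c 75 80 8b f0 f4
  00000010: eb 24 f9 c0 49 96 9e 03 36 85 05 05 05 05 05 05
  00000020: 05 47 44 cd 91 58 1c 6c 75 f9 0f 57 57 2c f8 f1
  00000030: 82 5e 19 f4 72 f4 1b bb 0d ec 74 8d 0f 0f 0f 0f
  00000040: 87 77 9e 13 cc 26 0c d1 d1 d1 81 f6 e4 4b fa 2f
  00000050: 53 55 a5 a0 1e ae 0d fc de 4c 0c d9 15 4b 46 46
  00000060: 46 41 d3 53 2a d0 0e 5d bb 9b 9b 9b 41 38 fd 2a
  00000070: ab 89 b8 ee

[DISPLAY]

00000000  7F 45 4c 46 e3 0f ab f1  db a3 7c 75 80 8b f0 f4  |.ELF......|u....|        
00000010  eb 24 f9 c0 49 96 9e 03  36 85 05 05 05 05 05 05  |.$..I...6.......|        
00000020  05 47 44 cd 91 58 1c 6c  75 f9 0f 57 57 2c f8 f1  |.GD..X.lu..WW,..|        
00000030  82 5e 19 f4 72 f4 1b bb  0d ec 74 8d 0f 0f 0f 0f  |.^..r.....t.....|        
00000040  87 77 9e 13 cc 26 0c d1  d1 d1 81 f6 e4 4b fa 2f  |.w...&.......K./|        
00000050  53 55 a5 a0 1e ae 0d fc  de 4c 0c d9 15 4b 46 46  |SU.......L...KFF|        
00000060  46 41 d3 53 2a d0 0e 5d  bb 9b 9b 9b 41 38 fd 2a  |FA.S*..]....A8.*|        
00000070  ab 89 b8 ee                                       |....            |        
                                                                                      
                                                                                      
                                                                                      
                                                                                      


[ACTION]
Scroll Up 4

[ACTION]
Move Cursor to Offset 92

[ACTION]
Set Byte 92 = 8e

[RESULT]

00000000  7f 45 4c 46 e3 0f ab f1  db a3 7c 75 80 8b f0 f4  |.ELF......|u....|        
00000010  eb 24 f9 c0 49 96 9e 03  36 85 05 05 05 05 05 05  |.$..I...6.......|        
00000020  05 47 44 cd 91 58 1c 6c  75 f9 0f 57 57 2c f8 f1  |.GD..X.lu..WW,..|        
00000030  82 5e 19 f4 72 f4 1b bb  0d ec 74 8d 0f 0f 0f 0f  |.^..r.....t.....|        
00000040  87 77 9e 13 cc 26 0c d1  d1 d1 81 f6 e4 4b fa 2f  |.w...&.......K./|        
00000050  53 55 a5 a0 1e ae 0d fc  de 4c 0c d9 8E 4b 46 46  |SU.......L...KFF|        
00000060  46 41 d3 53 2a d0 0e 5d  bb 9b 9b 9b 41 38 fd 2a  |FA.S*..]....A8.*|        
00000070  ab 89 b8 ee                                       |....            |        
                                                                                      
                                                                                      
                                                                                      
                                                                                      


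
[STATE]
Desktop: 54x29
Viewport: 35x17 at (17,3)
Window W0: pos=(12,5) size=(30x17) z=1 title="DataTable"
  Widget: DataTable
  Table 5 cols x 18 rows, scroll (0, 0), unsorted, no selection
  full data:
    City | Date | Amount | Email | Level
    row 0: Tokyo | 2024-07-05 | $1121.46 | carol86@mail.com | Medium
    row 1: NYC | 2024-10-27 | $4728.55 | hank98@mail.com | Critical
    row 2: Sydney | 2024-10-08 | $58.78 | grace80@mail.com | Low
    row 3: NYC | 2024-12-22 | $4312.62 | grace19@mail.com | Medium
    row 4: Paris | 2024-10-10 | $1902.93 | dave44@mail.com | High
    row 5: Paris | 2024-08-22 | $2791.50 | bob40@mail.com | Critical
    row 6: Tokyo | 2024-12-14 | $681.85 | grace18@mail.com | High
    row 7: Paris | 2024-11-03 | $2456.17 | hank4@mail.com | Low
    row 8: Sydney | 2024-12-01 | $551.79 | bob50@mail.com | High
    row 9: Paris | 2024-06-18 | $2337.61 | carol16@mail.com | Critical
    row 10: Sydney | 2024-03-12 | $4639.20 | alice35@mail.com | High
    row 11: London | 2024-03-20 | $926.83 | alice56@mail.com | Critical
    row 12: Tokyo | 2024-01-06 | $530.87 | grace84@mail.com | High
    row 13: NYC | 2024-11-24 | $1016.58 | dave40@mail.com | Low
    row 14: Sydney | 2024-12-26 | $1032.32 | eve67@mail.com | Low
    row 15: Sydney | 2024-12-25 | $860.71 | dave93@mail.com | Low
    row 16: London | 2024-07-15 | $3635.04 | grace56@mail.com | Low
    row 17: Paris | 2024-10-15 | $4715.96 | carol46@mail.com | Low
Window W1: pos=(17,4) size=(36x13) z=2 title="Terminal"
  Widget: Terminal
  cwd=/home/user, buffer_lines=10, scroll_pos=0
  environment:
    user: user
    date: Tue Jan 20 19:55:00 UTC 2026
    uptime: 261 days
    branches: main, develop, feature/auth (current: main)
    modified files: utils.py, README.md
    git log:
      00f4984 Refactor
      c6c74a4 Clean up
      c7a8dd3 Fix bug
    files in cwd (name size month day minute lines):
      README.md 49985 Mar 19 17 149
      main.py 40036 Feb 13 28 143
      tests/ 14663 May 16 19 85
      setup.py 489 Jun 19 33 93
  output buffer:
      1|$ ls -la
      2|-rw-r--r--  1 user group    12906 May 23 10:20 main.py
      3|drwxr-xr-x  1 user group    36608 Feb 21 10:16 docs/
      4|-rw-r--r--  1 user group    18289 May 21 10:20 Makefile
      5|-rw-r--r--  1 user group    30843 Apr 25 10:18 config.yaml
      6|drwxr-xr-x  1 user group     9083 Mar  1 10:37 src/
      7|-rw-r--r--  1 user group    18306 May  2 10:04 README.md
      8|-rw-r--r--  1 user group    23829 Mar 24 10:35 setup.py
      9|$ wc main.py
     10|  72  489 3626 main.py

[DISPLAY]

                                   
┏━━━━━━━━━━━━━━━━━━━━━━━━━━━━━━━━━━
┃ Terminal                         
┠──────────────────────────────────
┃$ ls -la                          
┃-rw-r--r--  1 user group    12906 
┃drwxr-xr-x  1 user group    36608 
┃-rw-r--r--  1 user group    18289 
┃-rw-r--r--  1 user group    30843 
┃drwxr-xr-x  1 user group     9083 
┃-rw-r--r--  1 user group    18306 
┃-rw-r--r--  1 user group    23829 
┃$ wc main.py                      
┗━━━━━━━━━━━━━━━━━━━━━━━━━━━━━━━━━━
s │2024-11-03│$2456.17│h┃          
ey│2024-12-01│$551.79 │b┃          
s │2024-06-18│$2337.61│c┃          


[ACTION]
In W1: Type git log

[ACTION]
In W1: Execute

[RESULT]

                                   
┏━━━━━━━━━━━━━━━━━━━━━━━━━━━━━━━━━━
┃ Terminal                         
┠──────────────────────────────────
┃-rw-r--r--  1 user group    18306 
┃-rw-r--r--  1 user group    23829 
┃$ wc main.py                      
┃  72  489 3626 main.py            
┃$ git log                         
┃00f4984 Refactor                  
┃c6c74a4 Clean up                  
┃c7a8dd3 Fix bug                   
┃$ █                               
┗━━━━━━━━━━━━━━━━━━━━━━━━━━━━━━━━━━
s │2024-11-03│$2456.17│h┃          
ey│2024-12-01│$551.79 │b┃          
s │2024-06-18│$2337.61│c┃          


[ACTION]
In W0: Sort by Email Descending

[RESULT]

                                   
┏━━━━━━━━━━━━━━━━━━━━━━━━━━━━━━━━━━
┃ Terminal                         
┠──────────────────────────────────
┃-rw-r--r--  1 user group    18306 
┃-rw-r--r--  1 user group    23829 
┃$ wc main.py                      
┃  72  489 3626 main.py            
┃$ git log                         
┃00f4984 Refactor                  
┃c6c74a4 Clean up                  
┃c7a8dd3 Fix bug                   
┃$ █                               
┗━━━━━━━━━━━━━━━━━━━━━━━━━━━━━━━━━━
ey│2024-12-26│$1032.32│e┃          
ey│2024-12-25│$860.71 │d┃          
s │2024-10-10│$1902.93│d┃          


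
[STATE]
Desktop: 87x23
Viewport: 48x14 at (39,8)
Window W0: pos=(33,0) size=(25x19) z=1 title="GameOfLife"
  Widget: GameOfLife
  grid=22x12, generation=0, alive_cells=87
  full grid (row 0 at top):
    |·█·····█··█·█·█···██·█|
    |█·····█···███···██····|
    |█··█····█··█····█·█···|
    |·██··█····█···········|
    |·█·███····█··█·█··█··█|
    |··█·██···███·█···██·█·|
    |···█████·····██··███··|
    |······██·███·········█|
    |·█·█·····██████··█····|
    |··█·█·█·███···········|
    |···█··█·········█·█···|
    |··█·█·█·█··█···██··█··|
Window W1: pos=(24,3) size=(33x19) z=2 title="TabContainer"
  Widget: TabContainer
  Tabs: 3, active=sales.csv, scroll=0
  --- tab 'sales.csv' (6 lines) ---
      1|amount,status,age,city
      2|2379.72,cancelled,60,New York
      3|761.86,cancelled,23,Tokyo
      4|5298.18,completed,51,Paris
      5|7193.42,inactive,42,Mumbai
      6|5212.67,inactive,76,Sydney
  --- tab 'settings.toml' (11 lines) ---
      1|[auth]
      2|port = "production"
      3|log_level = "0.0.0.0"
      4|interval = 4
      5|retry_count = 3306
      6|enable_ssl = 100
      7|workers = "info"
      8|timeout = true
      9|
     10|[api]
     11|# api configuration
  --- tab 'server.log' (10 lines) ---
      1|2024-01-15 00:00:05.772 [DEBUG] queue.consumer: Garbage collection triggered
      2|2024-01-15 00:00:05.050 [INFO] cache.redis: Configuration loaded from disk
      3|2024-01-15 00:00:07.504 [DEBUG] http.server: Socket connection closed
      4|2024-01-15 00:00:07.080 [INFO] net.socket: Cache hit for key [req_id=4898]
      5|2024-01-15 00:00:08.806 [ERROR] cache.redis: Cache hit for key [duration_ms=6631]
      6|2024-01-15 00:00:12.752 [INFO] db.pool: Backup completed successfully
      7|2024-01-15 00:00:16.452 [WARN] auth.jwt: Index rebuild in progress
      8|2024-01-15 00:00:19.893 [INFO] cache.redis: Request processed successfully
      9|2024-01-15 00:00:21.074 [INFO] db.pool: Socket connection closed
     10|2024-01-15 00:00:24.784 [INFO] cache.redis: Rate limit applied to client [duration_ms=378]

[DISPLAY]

age,city         ┃┃                             
led,60,New York  ┃┃                             
ed,23,Tokyo      ┃┃                             
ted,51,Paris     ┃┃                             
ve,42,Mumbai     ┃┃                             
ve,76,Sydney     ┃┃                             
                 ┃┃                             
                 ┃┃                             
                 ┃┃                             
                 ┃┃                             
                 ┃┛                             
                 ┃                              
                 ┃                              
━━━━━━━━━━━━━━━━━┛                              


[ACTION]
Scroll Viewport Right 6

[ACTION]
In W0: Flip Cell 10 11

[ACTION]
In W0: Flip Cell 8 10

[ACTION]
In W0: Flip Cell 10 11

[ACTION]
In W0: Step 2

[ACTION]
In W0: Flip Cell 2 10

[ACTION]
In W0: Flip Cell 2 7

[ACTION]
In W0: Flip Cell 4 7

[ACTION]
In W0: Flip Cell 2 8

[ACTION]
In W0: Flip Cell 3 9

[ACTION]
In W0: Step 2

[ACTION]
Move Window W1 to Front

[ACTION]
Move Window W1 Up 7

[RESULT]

ted,51,Paris     ┃┃                             
ve,42,Mumbai     ┃┃                             
ve,76,Sydney     ┃┃                             
                 ┃┃                             
                 ┃┃                             
                 ┃┃                             
                 ┃┃                             
                 ┃┃                             
                 ┃┃                             
                 ┃┃                             
━━━━━━━━━━━━━━━━━┛┛                             
                                                
                                                
                                                


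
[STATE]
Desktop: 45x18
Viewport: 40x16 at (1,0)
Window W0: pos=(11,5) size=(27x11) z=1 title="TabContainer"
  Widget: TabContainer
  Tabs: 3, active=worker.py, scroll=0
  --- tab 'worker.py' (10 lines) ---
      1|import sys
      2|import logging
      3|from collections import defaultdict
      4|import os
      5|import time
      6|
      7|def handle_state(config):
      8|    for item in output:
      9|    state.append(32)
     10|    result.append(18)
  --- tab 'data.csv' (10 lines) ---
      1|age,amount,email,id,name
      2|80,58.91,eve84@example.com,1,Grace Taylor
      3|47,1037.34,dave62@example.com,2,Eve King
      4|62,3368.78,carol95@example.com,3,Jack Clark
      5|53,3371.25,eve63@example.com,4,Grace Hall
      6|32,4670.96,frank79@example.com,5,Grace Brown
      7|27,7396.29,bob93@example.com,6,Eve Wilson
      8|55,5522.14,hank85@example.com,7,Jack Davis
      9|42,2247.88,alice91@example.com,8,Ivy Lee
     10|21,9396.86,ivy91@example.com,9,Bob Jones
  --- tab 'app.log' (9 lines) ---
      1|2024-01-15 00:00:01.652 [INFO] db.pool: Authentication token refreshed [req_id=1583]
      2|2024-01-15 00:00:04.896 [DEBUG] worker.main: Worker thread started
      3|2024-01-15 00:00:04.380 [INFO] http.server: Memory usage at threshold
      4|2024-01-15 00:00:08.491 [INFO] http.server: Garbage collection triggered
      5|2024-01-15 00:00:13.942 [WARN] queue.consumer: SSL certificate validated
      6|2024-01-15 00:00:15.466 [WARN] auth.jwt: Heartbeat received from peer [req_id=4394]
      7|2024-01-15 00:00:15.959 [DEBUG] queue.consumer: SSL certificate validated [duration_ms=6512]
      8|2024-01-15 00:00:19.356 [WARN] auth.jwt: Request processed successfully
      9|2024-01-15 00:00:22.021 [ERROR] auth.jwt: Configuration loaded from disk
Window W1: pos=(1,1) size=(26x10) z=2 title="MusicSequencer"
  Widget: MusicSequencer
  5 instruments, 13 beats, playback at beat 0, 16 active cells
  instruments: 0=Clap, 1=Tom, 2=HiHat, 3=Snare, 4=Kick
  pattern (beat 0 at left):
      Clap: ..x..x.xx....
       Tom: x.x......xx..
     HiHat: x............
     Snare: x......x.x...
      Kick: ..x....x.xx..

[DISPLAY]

                                        
┏━━━━━━━━━━━━━━━━━━━━━━━━┓              
┃ MusicSequencer         ┃              
┠────────────────────────┨              
┃      ▼123456789012     ┃              
┃  Clap··█··█·██····     ┃━━━━━━━━━━┓   
┃   Tom█·█······██··     ┃          ┃   
┃ HiHat█············     ┃──────────┨   
┃ Snare█······█·█···     ┃ta.csv │ a┃   
┃  Kick··█····█·██··     ┃──────────┃   
┗━━━━━━━━━━━━━━━━━━━━━━━━┛          ┃   
          ┃import logging           ┃   
          ┃from collections import d┃   
          ┃import os                ┃   
          ┃import time              ┃   
          ┗━━━━━━━━━━━━━━━━━━━━━━━━━┛   


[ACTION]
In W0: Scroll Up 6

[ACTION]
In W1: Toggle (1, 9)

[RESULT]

                                        
┏━━━━━━━━━━━━━━━━━━━━━━━━┓              
┃ MusicSequencer         ┃              
┠────────────────────────┨              
┃      ▼123456789012     ┃              
┃  Clap··█··█·██····     ┃━━━━━━━━━━┓   
┃   Tom█·█·······█··     ┃          ┃   
┃ HiHat█············     ┃──────────┨   
┃ Snare█······█·█···     ┃ta.csv │ a┃   
┃  Kick··█····█·██··     ┃──────────┃   
┗━━━━━━━━━━━━━━━━━━━━━━━━┛          ┃   
          ┃import logging           ┃   
          ┃from collections import d┃   
          ┃import os                ┃   
          ┃import time              ┃   
          ┗━━━━━━━━━━━━━━━━━━━━━━━━━┛   


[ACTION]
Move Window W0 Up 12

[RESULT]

          ┏━━━━━━━━━━━━━━━━━━━━━━━━━┓   
┏━━━━━━━━━━━━━━━━━━━━━━━━┓          ┃   
┃ MusicSequencer         ┃──────────┨   
┠────────────────────────┨ta.csv │ a┃   
┃      ▼123456789012     ┃──────────┃   
┃  Clap··█··█·██····     ┃          ┃   
┃   Tom█·█·······█··     ┃          ┃   
┃ HiHat█············     ┃s import d┃   
┃ Snare█······█·█···     ┃          ┃   
┃  Kick··█····█·██··     ┃          ┃   
┗━━━━━━━━━━━━━━━━━━━━━━━━┛━━━━━━━━━━┛   
                                        
                                        
                                        
                                        
                                        


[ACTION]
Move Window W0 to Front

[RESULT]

          ┏━━━━━━━━━━━━━━━━━━━━━━━━━┓   
┏━━━━━━━━━┃ TabContainer            ┃   
┃ MusicSeq┠─────────────────────────┨   
┠─────────┃[worker.py]│ data.csv │ a┃   
┃      ▼12┃─────────────────────────┃   
┃  Clap··█┃import sys               ┃   
┃   Tom█·█┃import logging           ┃   
┃ HiHat█··┃from collections import d┃   
┃ Snare█··┃import os                ┃   
┃  Kick··█┃import time              ┃   
┗━━━━━━━━━┗━━━━━━━━━━━━━━━━━━━━━━━━━┛   
                                        
                                        
                                        
                                        
                                        


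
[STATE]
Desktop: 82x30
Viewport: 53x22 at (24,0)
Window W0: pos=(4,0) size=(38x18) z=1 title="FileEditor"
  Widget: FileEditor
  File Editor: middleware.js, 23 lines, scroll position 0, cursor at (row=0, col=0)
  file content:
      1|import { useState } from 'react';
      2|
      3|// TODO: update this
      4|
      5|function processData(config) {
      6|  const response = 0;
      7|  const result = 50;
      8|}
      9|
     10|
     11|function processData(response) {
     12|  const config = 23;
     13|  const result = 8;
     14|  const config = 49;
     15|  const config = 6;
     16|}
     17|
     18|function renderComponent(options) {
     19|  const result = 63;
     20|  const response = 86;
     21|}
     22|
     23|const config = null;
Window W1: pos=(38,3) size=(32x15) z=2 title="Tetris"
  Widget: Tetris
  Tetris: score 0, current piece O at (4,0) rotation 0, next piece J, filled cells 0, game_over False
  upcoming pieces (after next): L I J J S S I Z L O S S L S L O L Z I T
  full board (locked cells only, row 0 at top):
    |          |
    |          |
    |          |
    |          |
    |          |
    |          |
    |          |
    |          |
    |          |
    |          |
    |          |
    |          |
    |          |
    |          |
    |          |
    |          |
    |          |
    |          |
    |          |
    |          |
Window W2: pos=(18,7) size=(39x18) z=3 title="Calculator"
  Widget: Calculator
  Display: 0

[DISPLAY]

━━━━━━━━━━━━━━━━━┓                                   
                 ┃                                   
─────────────────┨                                   
 from 'react';┏━━━━━━━━━━━━━━━━━━━━━━━━━━━━━━┓       
              ┃ Tetris                       ┃       
s             ┠──────────────────────────────┨       
              ┃          │Next:              ┃       
━━━━━━━━━━━━━━━━━━━━━━━━━━━━━━━━┓            ┃       
ulator                          ┃            ┃       
────────────────────────────────┨            ┃       
                               0┃            ┃       
───┬───┬───┐                    ┃            ┃       
 8 │ 9 │ ÷ │                    ┃            ┃       
───┼───┼───┤                    ┃            ┃       
 5 │ 6 │ × │                    ┃            ┃       
───┼───┼───┤                    ┃            ┃       
 2 │ 3 │ - │                    ┃            ┃       
───┼───┼───┤                    ┃━━━━━━━━━━━━┛       
 . │ = │ + │                    ┃                    
───┼───┼───┤                    ┃                    
 MC│ MR│ M+│                    ┃                    
───┴───┴───┘                    ┃                    


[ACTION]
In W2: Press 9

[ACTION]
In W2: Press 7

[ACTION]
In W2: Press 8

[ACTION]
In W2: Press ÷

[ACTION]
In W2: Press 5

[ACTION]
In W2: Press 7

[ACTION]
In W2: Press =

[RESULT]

━━━━━━━━━━━━━━━━━┓                                   
                 ┃                                   
─────────────────┨                                   
 from 'react';┏━━━━━━━━━━━━━━━━━━━━━━━━━━━━━━┓       
              ┃ Tetris                       ┃       
s             ┠──────────────────────────────┨       
              ┃          │Next:              ┃       
━━━━━━━━━━━━━━━━━━━━━━━━━━━━━━━━┓            ┃       
ulator                          ┃            ┃       
────────────────────────────────┨            ┃       
                     17.15789474┃            ┃       
───┬───┬───┐                    ┃            ┃       
 8 │ 9 │ ÷ │                    ┃            ┃       
───┼───┼───┤                    ┃            ┃       
 5 │ 6 │ × │                    ┃            ┃       
───┼───┼───┤                    ┃            ┃       
 2 │ 3 │ - │                    ┃            ┃       
───┼───┼───┤                    ┃━━━━━━━━━━━━┛       
 . │ = │ + │                    ┃                    
───┼───┼───┤                    ┃                    
 MC│ MR│ M+│                    ┃                    
───┴───┴───┘                    ┃                    


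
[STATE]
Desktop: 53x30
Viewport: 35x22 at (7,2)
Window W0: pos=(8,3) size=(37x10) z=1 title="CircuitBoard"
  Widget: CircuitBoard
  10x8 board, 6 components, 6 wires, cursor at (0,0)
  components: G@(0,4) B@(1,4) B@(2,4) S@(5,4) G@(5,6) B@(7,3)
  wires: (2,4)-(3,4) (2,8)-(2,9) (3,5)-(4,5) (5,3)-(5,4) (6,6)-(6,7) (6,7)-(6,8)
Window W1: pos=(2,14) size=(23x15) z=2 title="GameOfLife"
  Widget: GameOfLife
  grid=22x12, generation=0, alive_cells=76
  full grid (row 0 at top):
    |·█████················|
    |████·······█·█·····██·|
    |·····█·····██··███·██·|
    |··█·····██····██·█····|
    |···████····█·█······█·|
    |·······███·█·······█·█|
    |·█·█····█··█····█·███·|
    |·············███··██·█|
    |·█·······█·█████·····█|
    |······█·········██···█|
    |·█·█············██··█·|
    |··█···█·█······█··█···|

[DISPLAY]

                                   
 ┏━━━━━━━━━━━━━━━━━━━━━━━━━━━━━━━━━
 ┃ CircuitBoard                    
 ┠─────────────────────────────────
 ┃   0 1 2 3 4 5 6 7 8 9           
 ┃0  [.]              G            
 ┃                                 
 ┃1                   B            
 ┃                                 
 ┃2                   B            
 ┗━━━━━━━━━━━━━━━━━━━━━━━━━━━━━━━━━
                                   
━━━━━━━━━━━━━━━━━┓                 
eOfLife          ┃                 
─────────────────┨                 
 0               ┃                 
·······█·█·····██┃                 
·█·····██··███·██┃                 
····██····██·█···┃                 
███····█·█······█┃                 
···███·█·······█·┃                 
····█··█····█·███┃                 


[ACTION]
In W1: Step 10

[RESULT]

                                   
 ┏━━━━━━━━━━━━━━━━━━━━━━━━━━━━━━━━━
 ┃ CircuitBoard                    
 ┠─────────────────────────────────
 ┃   0 1 2 3 4 5 6 7 8 9           
 ┃0  [.]              G            
 ┃                                 
 ┃1                   B            
 ┃                                 
 ┃2                   B            
 ┗━━━━━━━━━━━━━━━━━━━━━━━━━━━━━━━━━
                                   
━━━━━━━━━━━━━━━━━┓                 
eOfLife          ┃                 
─────────────────┨                 
 10              ┃                 
············█····┃                 
·····███···█·····┃                 
██·██··█··███····┃                 
·█·██·██····███··┃                 
·█·██·······██···┃                 
█····██·█···███··┃                 


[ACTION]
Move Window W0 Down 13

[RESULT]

                                   
                                   
                                   
                                   
                                   
                                   
                                   
                                   
                                   
                                   
                                   
                                   
━━━━━━━━━━━━━━━━━┓                 
eOfLife          ┃                 
─────────────────┨━━━━━━━━━━━━━━━━━
 10              ┃                 
············█····┃─────────────────
·····███···█·····┃ 7 8 9           
██·██··█··███····┃    G            
·█·██·██····███··┃                 
·█·██·······██···┃    B            
█····██·█···███··┃                 


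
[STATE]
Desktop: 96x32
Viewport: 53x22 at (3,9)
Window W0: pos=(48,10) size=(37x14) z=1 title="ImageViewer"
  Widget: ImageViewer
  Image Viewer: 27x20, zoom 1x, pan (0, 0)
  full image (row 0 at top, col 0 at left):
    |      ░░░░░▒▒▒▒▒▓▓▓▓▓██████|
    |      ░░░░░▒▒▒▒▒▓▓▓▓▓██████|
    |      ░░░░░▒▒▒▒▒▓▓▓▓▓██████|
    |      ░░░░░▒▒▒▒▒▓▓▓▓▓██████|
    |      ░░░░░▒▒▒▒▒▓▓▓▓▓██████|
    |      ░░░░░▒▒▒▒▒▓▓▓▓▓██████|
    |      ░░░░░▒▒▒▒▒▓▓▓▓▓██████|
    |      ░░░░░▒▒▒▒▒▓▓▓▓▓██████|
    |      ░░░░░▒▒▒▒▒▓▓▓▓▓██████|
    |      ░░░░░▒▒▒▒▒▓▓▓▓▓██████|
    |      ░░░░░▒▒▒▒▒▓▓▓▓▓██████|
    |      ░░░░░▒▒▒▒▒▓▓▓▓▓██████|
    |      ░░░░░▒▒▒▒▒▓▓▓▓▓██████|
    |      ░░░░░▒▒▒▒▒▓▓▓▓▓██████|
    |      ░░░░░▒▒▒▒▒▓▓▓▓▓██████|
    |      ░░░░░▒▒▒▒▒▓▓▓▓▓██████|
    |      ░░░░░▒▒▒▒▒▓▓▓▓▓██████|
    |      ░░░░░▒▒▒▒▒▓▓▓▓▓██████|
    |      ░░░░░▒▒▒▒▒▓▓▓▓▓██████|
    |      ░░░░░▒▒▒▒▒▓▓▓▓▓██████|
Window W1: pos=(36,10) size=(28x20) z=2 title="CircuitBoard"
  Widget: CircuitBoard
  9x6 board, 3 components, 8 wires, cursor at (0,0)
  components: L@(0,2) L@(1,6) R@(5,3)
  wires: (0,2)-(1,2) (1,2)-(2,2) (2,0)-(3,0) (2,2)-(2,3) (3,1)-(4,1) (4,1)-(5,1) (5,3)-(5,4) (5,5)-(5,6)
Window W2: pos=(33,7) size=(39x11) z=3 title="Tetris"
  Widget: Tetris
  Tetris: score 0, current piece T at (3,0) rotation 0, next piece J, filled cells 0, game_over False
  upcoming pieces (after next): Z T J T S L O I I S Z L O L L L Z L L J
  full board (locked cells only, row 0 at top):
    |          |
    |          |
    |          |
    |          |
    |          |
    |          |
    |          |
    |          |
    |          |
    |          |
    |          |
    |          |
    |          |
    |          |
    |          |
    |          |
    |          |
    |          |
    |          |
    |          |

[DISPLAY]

                              ┠──────────────────────
                              ┃          │Next:      
                              ┃          │█          
                              ┃          │███        
                              ┃          │           
                              ┃          │           
                              ┃          │           
                              ┃          │Score:     
                              ┗━━━━━━━━━━━━━━━━━━━━━━
                                 ┃2   ·       · ─ ·  
                                 ┃    │              
                                 ┃3   ·   ·          
                                 ┃        │          
                                 ┃4       ·          
                                 ┃        │          
                                 ┃5       ·       R ─
                                 ┃Cursor: (0,0)      
                                 ┃                   
                                 ┃                   
                                 ┃                   
                                 ┗━━━━━━━━━━━━━━━━━━━
                                                     


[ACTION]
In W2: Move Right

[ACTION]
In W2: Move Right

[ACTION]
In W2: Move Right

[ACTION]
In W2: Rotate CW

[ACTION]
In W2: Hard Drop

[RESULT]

                              ┠──────────────────────
                              ┃          │Next:      
                              ┃          │▓▓         
                              ┃          │ ▓▓        
                              ┃          │           
                              ┃      ▒   │           
                              ┃      ▒▒  │           
                              ┃      ▒   │Score:     
                              ┗━━━━━━━━━━━━━━━━━━━━━━
                                 ┃2   ·       · ─ ·  
                                 ┃    │              
                                 ┃3   ·   ·          
                                 ┃        │          
                                 ┃4       ·          
                                 ┃        │          
                                 ┃5       ·       R ─
                                 ┃Cursor: (0,0)      
                                 ┃                   
                                 ┃                   
                                 ┃                   
                                 ┗━━━━━━━━━━━━━━━━━━━
                                                     


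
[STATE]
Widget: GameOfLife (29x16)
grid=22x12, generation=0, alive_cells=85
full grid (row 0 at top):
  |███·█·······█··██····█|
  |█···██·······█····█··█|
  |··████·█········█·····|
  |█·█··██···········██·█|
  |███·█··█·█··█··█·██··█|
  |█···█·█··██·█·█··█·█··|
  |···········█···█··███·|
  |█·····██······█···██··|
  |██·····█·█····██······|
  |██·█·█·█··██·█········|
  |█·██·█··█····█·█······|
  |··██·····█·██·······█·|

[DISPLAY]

Gen: 0                       
███·█·······█··██····█       
█···██·······█····█··█       
··████·█········█·····       
█·█··██···········██·█       
███·█··█·█··█··█·██··█       
█···█·█··██·█·█··█·█··       
···········█···█··███·       
█·····██······█···██··       
██·····█·█····██······       
██·█·█·█··██·█········       
█·██·█··█····█·█······       
··██·····█·██·······█·       
                             
                             
                             


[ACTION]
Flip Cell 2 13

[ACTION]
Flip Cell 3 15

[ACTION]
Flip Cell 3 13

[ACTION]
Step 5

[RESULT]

Gen: 5                       
·██···█···············       
█·····█··········██···       
·█····█·········█··█··       
··██············██····       
·███···············█··       
█·█·············█·····       
··██···············█··       
█·····················       
█···············███···       
█··█·····█··███·█·····       
██·█·····███··········       
··█···················       
                             
                             
                             


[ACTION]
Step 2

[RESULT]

Gen: 7                       
·█····█···············       
█·█···█··········█····       
·███··█·········█·····       
··█············█··█···       
················█·█···       
······················       
··█···················       
██···············██···       
█·█··········█·█··█···       
··█······█·····█·█····       
█··█·····█···██·······       
███······██·█·········       
                             
                             
                             


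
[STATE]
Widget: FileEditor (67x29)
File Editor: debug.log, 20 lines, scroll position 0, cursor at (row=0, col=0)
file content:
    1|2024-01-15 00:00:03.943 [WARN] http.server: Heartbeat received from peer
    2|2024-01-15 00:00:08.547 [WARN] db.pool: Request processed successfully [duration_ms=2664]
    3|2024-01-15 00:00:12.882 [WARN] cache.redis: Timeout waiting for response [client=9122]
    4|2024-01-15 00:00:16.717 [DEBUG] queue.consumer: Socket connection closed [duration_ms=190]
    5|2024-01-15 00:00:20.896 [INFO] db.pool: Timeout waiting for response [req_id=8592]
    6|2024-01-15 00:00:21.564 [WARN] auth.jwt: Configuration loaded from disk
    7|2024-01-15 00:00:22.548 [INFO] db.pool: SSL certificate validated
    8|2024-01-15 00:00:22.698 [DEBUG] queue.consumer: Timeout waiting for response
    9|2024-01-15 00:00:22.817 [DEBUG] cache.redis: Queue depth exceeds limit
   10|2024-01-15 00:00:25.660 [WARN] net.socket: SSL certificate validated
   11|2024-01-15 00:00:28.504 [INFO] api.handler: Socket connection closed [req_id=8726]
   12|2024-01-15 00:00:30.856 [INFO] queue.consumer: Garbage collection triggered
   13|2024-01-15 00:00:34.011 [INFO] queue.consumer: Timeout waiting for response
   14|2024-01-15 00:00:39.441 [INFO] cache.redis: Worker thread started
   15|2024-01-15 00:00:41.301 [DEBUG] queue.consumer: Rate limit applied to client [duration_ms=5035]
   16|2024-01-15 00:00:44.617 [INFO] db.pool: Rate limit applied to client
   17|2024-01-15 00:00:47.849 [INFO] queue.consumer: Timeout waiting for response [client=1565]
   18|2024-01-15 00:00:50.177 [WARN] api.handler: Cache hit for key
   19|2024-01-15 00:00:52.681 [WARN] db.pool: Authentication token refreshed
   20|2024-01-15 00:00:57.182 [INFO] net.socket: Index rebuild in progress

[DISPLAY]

█024-01-15 00:00:03.943 [WARN] http.server: Heartbeat received fro▲
2024-01-15 00:00:08.547 [WARN] db.pool: Request processed successf█
2024-01-15 00:00:12.882 [WARN] cache.redis: Timeout waiting for re░
2024-01-15 00:00:16.717 [DEBUG] queue.consumer: Socket connection ░
2024-01-15 00:00:20.896 [INFO] db.pool: Timeout waiting for respon░
2024-01-15 00:00:21.564 [WARN] auth.jwt: Configuration loaded from░
2024-01-15 00:00:22.548 [INFO] db.pool: SSL certificate validated ░
2024-01-15 00:00:22.698 [DEBUG] queue.consumer: Timeout waiting fo░
2024-01-15 00:00:22.817 [DEBUG] cache.redis: Queue depth exceeds l░
2024-01-15 00:00:25.660 [WARN] net.socket: SSL certificate validat░
2024-01-15 00:00:28.504 [INFO] api.handler: Socket connection clos░
2024-01-15 00:00:30.856 [INFO] queue.consumer: Garbage collection ░
2024-01-15 00:00:34.011 [INFO] queue.consumer: Timeout waiting for░
2024-01-15 00:00:39.441 [INFO] cache.redis: Worker thread started ░
2024-01-15 00:00:41.301 [DEBUG] queue.consumer: Rate limit applied░
2024-01-15 00:00:44.617 [INFO] db.pool: Rate limit applied to clie░
2024-01-15 00:00:47.849 [INFO] queue.consumer: Timeout waiting for░
2024-01-15 00:00:50.177 [WARN] api.handler: Cache hit for key     ░
2024-01-15 00:00:52.681 [WARN] db.pool: Authentication token refre░
2024-01-15 00:00:57.182 [INFO] net.socket: Index rebuild in progre░
                                                                  ░
                                                                  ░
                                                                  ░
                                                                  ░
                                                                  ░
                                                                  ░
                                                                  ░
                                                                  ░
                                                                  ▼


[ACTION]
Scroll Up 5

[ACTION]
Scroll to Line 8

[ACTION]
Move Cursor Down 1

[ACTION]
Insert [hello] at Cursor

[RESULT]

2024-01-15 00:00:03.943 [WARN] http.server: Heartbeat received fro▲
hello█024-01-15 00:00:08.547 [WARN] db.pool: Request processed suc█
2024-01-15 00:00:12.882 [WARN] cache.redis: Timeout waiting for re░
2024-01-15 00:00:16.717 [DEBUG] queue.consumer: Socket connection ░
2024-01-15 00:00:20.896 [INFO] db.pool: Timeout waiting for respon░
2024-01-15 00:00:21.564 [WARN] auth.jwt: Configuration loaded from░
2024-01-15 00:00:22.548 [INFO] db.pool: SSL certificate validated ░
2024-01-15 00:00:22.698 [DEBUG] queue.consumer: Timeout waiting fo░
2024-01-15 00:00:22.817 [DEBUG] cache.redis: Queue depth exceeds l░
2024-01-15 00:00:25.660 [WARN] net.socket: SSL certificate validat░
2024-01-15 00:00:28.504 [INFO] api.handler: Socket connection clos░
2024-01-15 00:00:30.856 [INFO] queue.consumer: Garbage collection ░
2024-01-15 00:00:34.011 [INFO] queue.consumer: Timeout waiting for░
2024-01-15 00:00:39.441 [INFO] cache.redis: Worker thread started ░
2024-01-15 00:00:41.301 [DEBUG] queue.consumer: Rate limit applied░
2024-01-15 00:00:44.617 [INFO] db.pool: Rate limit applied to clie░
2024-01-15 00:00:47.849 [INFO] queue.consumer: Timeout waiting for░
2024-01-15 00:00:50.177 [WARN] api.handler: Cache hit for key     ░
2024-01-15 00:00:52.681 [WARN] db.pool: Authentication token refre░
2024-01-15 00:00:57.182 [INFO] net.socket: Index rebuild in progre░
                                                                  ░
                                                                  ░
                                                                  ░
                                                                  ░
                                                                  ░
                                                                  ░
                                                                  ░
                                                                  ░
                                                                  ▼
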